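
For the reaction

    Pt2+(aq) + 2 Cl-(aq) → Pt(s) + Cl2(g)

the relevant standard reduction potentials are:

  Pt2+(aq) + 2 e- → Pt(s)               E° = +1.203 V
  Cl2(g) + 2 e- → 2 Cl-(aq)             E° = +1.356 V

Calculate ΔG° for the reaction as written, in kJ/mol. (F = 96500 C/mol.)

In the reaction as written Pt2+(aq) is reduced, so the Pt²⁺/Pt couple is the cathode and Cl₂/Cl⁻ is the anode.
E°cell = +1.203 − (+1.356) = −0.153 V; balancing electrons gives n = 2.
ΔG° = −nFE°cell = −(2)(96500)(−0.153) J/mol = +29.5 kJ/mol.

+29.5 kJ/mol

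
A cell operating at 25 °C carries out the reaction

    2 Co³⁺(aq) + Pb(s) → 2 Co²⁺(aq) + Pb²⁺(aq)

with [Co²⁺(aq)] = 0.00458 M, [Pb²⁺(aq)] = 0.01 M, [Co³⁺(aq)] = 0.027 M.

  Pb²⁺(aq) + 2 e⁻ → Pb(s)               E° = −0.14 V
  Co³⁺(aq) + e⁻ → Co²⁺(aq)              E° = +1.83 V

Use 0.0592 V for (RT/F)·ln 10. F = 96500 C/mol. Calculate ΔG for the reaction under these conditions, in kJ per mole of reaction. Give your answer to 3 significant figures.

The standard cell potential is +1.83 − (−0.14) = +1.97 V, with n = 2 electrons in the balanced equation.
Q = ([Co²⁺(aq)]^2·[Pb²⁺(aq)]) / [Co³⁺(aq)]^2 = 0.000288, so log Q = −3.541 and E = +1.97 − (0.0592/2)(−3.541) = +2.0748 V.
ΔG = −nFE = −(2)(96500)(+2.0748) J/mol = −400 kJ/mol.

−400 kJ/mol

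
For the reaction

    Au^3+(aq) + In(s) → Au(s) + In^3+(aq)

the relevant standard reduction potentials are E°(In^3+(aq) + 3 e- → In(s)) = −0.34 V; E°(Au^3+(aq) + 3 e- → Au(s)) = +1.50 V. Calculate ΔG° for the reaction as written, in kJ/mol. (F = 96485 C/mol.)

In the reaction as written Au^3+(aq) is reduced, so the Au³⁺/Au couple is the cathode and In³⁺/In is the anode.
E°cell = +1.50 − (−0.34) = +1.84 V; balancing electrons gives n = 3.
ΔG° = −nFE°cell = −(3)(96485)(+1.84) J/mol = −533 kJ/mol.

−533 kJ/mol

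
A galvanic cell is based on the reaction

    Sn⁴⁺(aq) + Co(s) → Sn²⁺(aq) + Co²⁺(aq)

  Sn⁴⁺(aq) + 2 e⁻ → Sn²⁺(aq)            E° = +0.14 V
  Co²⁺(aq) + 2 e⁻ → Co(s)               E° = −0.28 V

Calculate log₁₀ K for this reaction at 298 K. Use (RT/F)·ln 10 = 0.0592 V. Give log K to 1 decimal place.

log K = 14.2

The Sn⁴⁺/Sn²⁺ couple is reduced (cathode); E°cell = +0.14 − (−0.28) = +0.42 V with n = 2.
At equilibrium E = 0, so log K = nE°cell / 0.0592 = (2)(+0.42) / 0.0592 = 14.2.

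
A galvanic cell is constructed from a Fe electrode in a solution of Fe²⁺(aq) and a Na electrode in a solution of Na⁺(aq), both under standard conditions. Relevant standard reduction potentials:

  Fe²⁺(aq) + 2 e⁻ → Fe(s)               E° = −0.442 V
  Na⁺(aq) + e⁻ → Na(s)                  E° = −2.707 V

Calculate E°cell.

+2.265 V

Of the two couples in this cell, the one with the more positive reduction potential is reduced at the cathode: here that is Fe²⁺/Fe (−0.442 V); Na⁺/Na (−2.707 V) is the anode.
E°cell = E°(cathode) − E°(anode) = −0.442 − (−2.707) = +2.265 V.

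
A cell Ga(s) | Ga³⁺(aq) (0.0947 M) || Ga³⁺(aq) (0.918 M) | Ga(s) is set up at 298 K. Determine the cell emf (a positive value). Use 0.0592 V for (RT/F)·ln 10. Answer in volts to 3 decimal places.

0.019 V

For a concentration cell E°cell = 0, since both electrodes use the same couple.
The compartment with the higher Ga³⁺(aq) concentration (0.918 M) acts as the cathode; ions are reduced there and produced at the dilute (0.0947 M) anode.
With n = 3, Ecell = −(0.0592/3)·log([dilute]/[conc]) = −(0.0592/3)·log(0.0947/0.918) = +0.019 V.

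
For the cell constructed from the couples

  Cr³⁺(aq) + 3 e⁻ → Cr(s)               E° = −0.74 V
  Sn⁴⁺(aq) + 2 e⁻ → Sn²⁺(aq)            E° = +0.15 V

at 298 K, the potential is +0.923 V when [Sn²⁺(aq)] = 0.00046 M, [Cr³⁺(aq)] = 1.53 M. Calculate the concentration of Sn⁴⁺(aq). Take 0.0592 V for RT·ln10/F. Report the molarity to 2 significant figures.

0.0080 M

The Sn⁴⁺/Sn²⁺ couple has the larger reduction potential, so it is the cathode: E°cell = +0.15 − (−0.74) = +0.89 V and n = 6.
Rearranging E = E° − (0.0592/n)·log Q gives log Q = 6(+0.89 − (+0.923))/0.0592 = −3.345.
The balanced reaction is 3 Sn⁴⁺(aq) + 2 Cr(s) → 3 Sn²⁺(aq) + 2 Cr³⁺(aq), so Q = ([Sn²⁺(aq)]^3·[Cr³⁺(aq)]^2) / [Sn⁴⁺(aq)]^3.
Solving for the unknown gives log [Sn⁴⁺(aq)] = −2.099, so [Sn⁴⁺(aq)] ≈ 0.0080 M.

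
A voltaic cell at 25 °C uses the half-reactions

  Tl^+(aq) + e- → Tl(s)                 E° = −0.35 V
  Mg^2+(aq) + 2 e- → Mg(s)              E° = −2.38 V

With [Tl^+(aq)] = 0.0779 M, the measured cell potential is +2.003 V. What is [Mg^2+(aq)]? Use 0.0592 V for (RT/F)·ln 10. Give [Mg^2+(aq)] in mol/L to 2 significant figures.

The Tl⁺/Tl couple has the larger reduction potential, so it is the cathode: E°cell = −0.35 − (−2.38) = +2.03 V and n = 2.
Since E = E° − (0.0592/n)·log Q, log Q = n(E° − E)/0.0592 = 0.912.
For 2 Tl^+(aq) + Mg(s) → 2 Tl(s) + Mg^2+(aq), the reaction quotient is Q = [Mg^2+(aq)] / [Tl^+(aq)]^2.
Isolating [Mg^2+(aq)] in Q = 10^{0.912} yields log [Mg^2+(aq)] = −1.305, i.e. 0.050 M.

0.050 M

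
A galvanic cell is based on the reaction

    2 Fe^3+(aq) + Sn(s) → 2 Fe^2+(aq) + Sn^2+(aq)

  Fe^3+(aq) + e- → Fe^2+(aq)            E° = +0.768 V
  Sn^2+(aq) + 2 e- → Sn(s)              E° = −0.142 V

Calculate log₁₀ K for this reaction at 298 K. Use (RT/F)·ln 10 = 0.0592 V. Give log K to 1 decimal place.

log K = 30.7

The Fe³⁺/Fe²⁺ couple is reduced (cathode); E°cell = +0.768 − (−0.142) = +0.910 V with n = 2.
At equilibrium E = 0, so log K = nE°cell / 0.0592 = (2)(+0.910) / 0.0592 = 30.7.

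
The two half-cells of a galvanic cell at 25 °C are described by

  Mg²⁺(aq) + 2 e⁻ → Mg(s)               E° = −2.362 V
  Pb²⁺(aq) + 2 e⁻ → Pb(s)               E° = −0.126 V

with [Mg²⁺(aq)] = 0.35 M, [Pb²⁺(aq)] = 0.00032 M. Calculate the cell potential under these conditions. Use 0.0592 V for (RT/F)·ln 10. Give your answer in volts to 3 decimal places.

+2.146 V

Since E°(Pb²⁺/Pb) > E°(Mg²⁺/Mg), Pb²⁺/Pb serves as the cathode.
E°cell = −0.126 − (−2.362) = +2.236 V, with n = 2 electrons transferred.
For the overall reaction Pb²⁺(aq) + Mg(s) → Pb(s) + Mg²⁺(aq), Q = [Mg²⁺(aq)] / [Pb²⁺(aq)] = 1.09×10^3, giving log Q = 3.039.
By the Nernst equation, E = +2.236 − (0.0592/2)·(3.039) = +2.146 V.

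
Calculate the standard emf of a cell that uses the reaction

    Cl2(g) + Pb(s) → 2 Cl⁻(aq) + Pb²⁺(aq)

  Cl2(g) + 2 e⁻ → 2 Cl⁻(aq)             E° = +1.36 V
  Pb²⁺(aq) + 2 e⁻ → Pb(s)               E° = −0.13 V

Cl2(g) gains electrons, so the Cl₂/Cl⁻ couple is the cathode; the Pb²⁺/Pb couple is the anode.
E°cell = E°(cathode) − E°(anode) = +1.36 − (−0.13) = +1.49 V.

+1.49 V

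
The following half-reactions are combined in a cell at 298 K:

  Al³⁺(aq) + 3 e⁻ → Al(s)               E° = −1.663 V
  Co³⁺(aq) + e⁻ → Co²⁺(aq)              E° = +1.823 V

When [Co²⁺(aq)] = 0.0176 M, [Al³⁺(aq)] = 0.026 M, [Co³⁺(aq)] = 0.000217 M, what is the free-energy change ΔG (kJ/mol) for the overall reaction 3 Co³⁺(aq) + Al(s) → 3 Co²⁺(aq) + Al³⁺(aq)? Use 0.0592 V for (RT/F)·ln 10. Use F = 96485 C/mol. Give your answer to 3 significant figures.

E°cell = +1.823 − (−1.663) = +3.486 V; the balanced reaction transfers n = 3 electrons.
Here Q = ([Co²⁺(aq)]^3·[Al³⁺(aq)]) / [Co³⁺(aq)]^3 = 1.39×10^4 (log Q = 4.142), giving E = +3.486 − (0.0592/3)·(4.142) = +3.4043 V.
ΔG = −nFE = −(3)(96485)(+3.4043) J/mol = −985 kJ/mol.

−985 kJ/mol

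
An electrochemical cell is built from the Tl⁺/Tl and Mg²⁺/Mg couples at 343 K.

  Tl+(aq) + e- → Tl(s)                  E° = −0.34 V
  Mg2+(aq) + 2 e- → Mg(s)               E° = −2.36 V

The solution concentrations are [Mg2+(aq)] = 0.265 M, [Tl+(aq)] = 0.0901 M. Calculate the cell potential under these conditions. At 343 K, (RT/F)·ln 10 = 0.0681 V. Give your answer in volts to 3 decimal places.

Tl⁺/Tl is reduced (cathode, E° = −0.34 V) and Mg²⁺/Mg is oxidized (anode).
E°cell = E°cat − E°an = −0.34 − (−2.36) = +2.02 V; n = 2.
The balanced reaction is 2 Tl+(aq) + Mg(s) → 2 Tl(s) + Mg2+(aq), so Q = [Mg2+(aq)] / [Tl+(aq)]^2 = 32.6 and log Q = 1.514.
E = E° − (0.0681/n)·log Q = +2.02 − (0.0681/2)(1.514) = +1.968 V.

+1.968 V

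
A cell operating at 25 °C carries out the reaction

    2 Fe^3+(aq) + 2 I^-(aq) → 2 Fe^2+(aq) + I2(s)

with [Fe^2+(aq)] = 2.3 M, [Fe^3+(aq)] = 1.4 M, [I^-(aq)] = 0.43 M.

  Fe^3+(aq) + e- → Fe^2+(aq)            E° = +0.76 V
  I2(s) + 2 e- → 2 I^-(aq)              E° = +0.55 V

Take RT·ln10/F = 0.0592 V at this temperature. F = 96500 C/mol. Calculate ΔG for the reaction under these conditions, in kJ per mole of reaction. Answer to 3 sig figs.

The standard cell potential is +0.76 − (+0.55) = +0.21 V, with n = 2 electrons in the balanced equation.
Q = [Fe^2+(aq)]^2 / ([Fe^3+(aq)]^2·[I^-(aq)]^2) = 14.6, so log Q = 1.164 and E = +0.21 − (0.0592/2)(1.164) = +0.1755 V.
ΔG = −nFE = −(2)(96500)(+0.1755) J/mol = −33.9 kJ/mol.

−33.9 kJ/mol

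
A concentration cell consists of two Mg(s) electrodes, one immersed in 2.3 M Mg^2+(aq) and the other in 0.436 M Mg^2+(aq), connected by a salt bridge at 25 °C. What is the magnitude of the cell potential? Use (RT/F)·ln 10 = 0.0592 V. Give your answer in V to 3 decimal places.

For a concentration cell E°cell = 0, since both electrodes use the same couple.
The compartment with the higher Mg^2+(aq) concentration (2.3 M) acts as the cathode; ions are reduced there and produced at the dilute (0.436 M) anode.
With n = 2, Ecell = −(0.0592/2)·log([dilute]/[conc]) = −(0.0592/2)·log(0.436/2.3) = +0.021 V.

0.021 V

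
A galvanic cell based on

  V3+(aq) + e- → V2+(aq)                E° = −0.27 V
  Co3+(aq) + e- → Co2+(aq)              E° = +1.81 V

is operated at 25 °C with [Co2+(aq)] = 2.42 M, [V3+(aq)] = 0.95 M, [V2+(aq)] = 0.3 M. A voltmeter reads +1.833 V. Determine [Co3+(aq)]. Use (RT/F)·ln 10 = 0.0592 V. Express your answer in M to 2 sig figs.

Co³⁺/Co²⁺ is the cathode (higher E°); E°cell = +1.81 − (−0.27) = +2.08 V with n = 1.
Since E = E° − (0.0592/n)·log Q, log Q = n(E° − E)/0.0592 = 4.172.
Balancing electrons gives Co3+(aq) + V2+(aq) → Co2+(aq) + V3+(aq); thus Q = ([Co2+(aq)]·[V3+(aq)]) / ([Co3+(aq)]·[V2+(aq)]).
Solving for the unknown gives log [Co3+(aq)] = −3.288, so [Co3+(aq)] ≈ 0.00052 M.

0.00052 M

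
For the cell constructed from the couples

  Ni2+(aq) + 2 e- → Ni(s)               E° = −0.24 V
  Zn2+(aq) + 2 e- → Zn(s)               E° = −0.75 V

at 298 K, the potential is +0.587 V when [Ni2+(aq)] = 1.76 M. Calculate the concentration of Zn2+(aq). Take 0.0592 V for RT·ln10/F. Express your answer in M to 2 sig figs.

0.0044 M

Ni²⁺/Ni is the cathode (higher E°); E°cell = −0.24 − (−0.75) = +0.51 V with n = 2.
From the Nernst equation, log Q = n(E° − E)/0.0592 = 2·(+0.51 − (+0.587))/0.0592 = −2.601.
For Ni2+(aq) + Zn(s) → Ni(s) + Zn2+(aq), the reaction quotient is Q = [Zn2+(aq)] / [Ni2+(aq)].
Isolating [Zn2+(aq)] in Q = 10^{−2.601} yields log [Zn2+(aq)] = −2.355, i.e. 0.0044 M.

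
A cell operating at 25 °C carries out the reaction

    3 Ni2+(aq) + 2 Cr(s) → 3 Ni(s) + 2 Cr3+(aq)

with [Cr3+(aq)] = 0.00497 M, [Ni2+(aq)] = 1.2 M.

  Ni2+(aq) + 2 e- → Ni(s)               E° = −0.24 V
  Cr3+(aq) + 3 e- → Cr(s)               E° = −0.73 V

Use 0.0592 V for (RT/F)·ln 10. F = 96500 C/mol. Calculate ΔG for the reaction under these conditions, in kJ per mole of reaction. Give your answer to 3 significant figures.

−311 kJ/mol

The standard cell potential is −0.24 − (−0.73) = +0.49 V, with n = 6 electrons in the balanced equation.
The reaction quotient is [Cr3+(aq)]^2 / [Ni2+(aq)]^3 = 1.43×10^−5; by Nernst, E = +0.49 − (0.0592/6)(−4.845) = +0.5378 V.
ΔG = −nFE = −(6)(96500)(+0.5378) J/mol = −311 kJ/mol.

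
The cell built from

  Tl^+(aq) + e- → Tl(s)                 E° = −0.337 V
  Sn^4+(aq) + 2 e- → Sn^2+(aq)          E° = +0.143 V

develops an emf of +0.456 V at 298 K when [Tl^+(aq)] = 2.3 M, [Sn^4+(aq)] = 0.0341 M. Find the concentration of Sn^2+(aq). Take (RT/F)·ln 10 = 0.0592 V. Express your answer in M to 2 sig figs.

Sn⁴⁺/Sn²⁺ is the cathode (higher E°); E°cell = +0.143 − (−0.337) = +0.480 V with n = 2.
Since E = E° − (0.0592/n)·log Q, log Q = n(E° − E)/0.0592 = 0.811.
For Sn^4+(aq) + 2 Tl(s) → Sn^2+(aq) + 2 Tl^+(aq), the reaction quotient is Q = ([Sn^2+(aq)]·[Tl^+(aq)]^2) / [Sn^4+(aq)].
Isolating [Sn^2+(aq)] in Q = 10^{0.811} yields log [Sn^2+(aq)] = −1.380, i.e. 0.042 M.

0.042 M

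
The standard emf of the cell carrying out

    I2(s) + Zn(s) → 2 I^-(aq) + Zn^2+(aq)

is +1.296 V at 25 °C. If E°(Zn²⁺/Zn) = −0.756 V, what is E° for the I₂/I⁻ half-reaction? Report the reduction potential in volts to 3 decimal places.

In the reaction as written the I₂/I⁻ couple is reduced (cathode) and Zn²⁺/Zn is oxidized (anode), so E°cell = E°(I₂/I⁻) − E°(Zn²⁺/Zn).
E°(I₂/I⁻) = E°cell + E°(anode) = +1.296 + (−0.756) = +0.540 V.

+0.540 V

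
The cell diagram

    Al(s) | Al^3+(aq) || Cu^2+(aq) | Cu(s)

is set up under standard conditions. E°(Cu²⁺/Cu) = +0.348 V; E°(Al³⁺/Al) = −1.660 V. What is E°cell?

By convention the left-hand electrode in cell notation is the anode (oxidation) and the right-hand electrode is the cathode (reduction).
E°cell = E°(right) − E°(left) = +0.348 − (−1.660) = +2.008 V.

+2.008 V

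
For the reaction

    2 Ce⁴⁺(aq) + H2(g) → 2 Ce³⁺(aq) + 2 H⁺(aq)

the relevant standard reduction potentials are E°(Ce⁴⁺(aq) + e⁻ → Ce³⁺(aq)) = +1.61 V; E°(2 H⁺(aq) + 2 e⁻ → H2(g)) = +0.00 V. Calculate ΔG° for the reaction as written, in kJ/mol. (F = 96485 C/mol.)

−311 kJ/mol

In the reaction as written Ce⁴⁺(aq) is reduced, so the Ce⁴⁺/Ce³⁺ couple is the cathode and 2H⁺/H₂ is the anode.
E°cell = +1.61 − (+0.00) = +1.61 V; balancing electrons gives n = 2.
ΔG° = −nFE°cell = −(2)(96485)(+1.61) J/mol = −311 kJ/mol.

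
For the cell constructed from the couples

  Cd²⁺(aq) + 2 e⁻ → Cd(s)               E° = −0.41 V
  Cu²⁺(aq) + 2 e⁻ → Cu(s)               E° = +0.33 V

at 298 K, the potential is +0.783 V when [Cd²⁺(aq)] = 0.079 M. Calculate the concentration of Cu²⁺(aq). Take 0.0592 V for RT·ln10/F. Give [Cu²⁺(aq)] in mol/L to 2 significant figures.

2.2 M

With Cu²⁺/Cu at the cathode and Cd²⁺/Cd at the anode, E°cell = +0.33 − (−0.41) = +0.74 V (n = 2).
Since E = E° − (0.0592/n)·log Q, log Q = n(E° − E)/0.0592 = −1.453.
Balancing electrons gives Cu²⁺(aq) + Cd(s) → Cu(s) + Cd²⁺(aq); thus Q = [Cd²⁺(aq)] / [Cu²⁺(aq)].
Solving for the unknown gives log [Cu²⁺(aq)] = 0.351, so [Cu²⁺(aq)] ≈ 2.2 M.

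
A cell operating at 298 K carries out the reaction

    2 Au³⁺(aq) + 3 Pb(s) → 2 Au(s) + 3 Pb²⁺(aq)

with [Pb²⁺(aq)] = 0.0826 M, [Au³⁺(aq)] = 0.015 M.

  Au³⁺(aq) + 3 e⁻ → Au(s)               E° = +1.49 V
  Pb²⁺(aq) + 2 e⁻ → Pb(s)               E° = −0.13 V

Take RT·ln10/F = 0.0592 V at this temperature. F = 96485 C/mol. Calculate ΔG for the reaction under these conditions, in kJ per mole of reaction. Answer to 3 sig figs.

E°cell = +1.49 − (−0.13) = +1.62 V; the balanced reaction transfers n = 6 electrons.
The reaction quotient is [Pb²⁺(aq)]^3 / [Au³⁺(aq)]^2 = 2.5; by Nernst, E = +1.62 − (0.0592/6)(0.399) = +1.6161 V.
Finally ΔG = −nFE = −(6)(96485 C/mol)(+1.6161 V) = −936 kJ/mol.

−936 kJ/mol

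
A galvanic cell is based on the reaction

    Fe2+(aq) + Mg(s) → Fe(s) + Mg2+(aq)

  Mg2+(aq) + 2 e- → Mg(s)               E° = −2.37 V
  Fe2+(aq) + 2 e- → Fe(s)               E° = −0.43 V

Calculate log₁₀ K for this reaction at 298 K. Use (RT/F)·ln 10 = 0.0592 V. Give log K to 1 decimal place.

log K = 65.5

The Fe²⁺/Fe couple is reduced (cathode); E°cell = −0.43 − (−2.37) = +1.94 V with n = 2.
At equilibrium E = 0, so log K = nE°cell / 0.0592 = (2)(+1.94) / 0.0592 = 65.5.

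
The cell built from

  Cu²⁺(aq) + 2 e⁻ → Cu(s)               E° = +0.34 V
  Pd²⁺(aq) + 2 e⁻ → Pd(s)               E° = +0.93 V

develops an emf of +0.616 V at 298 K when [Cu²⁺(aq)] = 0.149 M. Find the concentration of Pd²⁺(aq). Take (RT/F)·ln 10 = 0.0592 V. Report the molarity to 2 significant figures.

1.1 M

Pd²⁺/Pd is the cathode (higher E°); E°cell = +0.93 − (+0.34) = +0.59 V with n = 2.
From the Nernst equation, log Q = n(E° − E)/0.0592 = 2·(+0.59 − (+0.616))/0.0592 = −0.878.
For Pd²⁺(aq) + Cu(s) → Pd(s) + Cu²⁺(aq), the reaction quotient is Q = [Cu²⁺(aq)] / [Pd²⁺(aq)].
Isolating [Pd²⁺(aq)] in Q = 10^{−0.878} yields log [Pd²⁺(aq)] = 0.051, i.e. 1.1 M.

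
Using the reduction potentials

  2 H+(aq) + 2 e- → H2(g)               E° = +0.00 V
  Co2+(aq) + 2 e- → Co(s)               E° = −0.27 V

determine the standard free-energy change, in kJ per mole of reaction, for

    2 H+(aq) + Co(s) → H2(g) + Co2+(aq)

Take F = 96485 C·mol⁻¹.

−52.1 kJ/mol

In the reaction as written H+(aq) is reduced, so the 2H⁺/H₂ couple is the cathode and Co²⁺/Co is the anode.
E°cell = +0.00 − (−0.27) = +0.27 V; balancing electrons gives n = 2.
ΔG° = −nFE°cell = −(2)(96485)(+0.27) J/mol = −52.1 kJ/mol.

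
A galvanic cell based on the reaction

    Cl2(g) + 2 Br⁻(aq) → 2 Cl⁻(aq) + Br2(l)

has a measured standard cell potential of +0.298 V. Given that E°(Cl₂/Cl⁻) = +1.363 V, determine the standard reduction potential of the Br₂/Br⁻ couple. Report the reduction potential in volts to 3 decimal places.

In the reaction as written the Cl₂/Cl⁻ couple is reduced (cathode) and Br₂/Br⁻ is oxidized (anode), so E°cell = E°(Cl₂/Cl⁻) − E°(Br₂/Br⁻).
E°(Br₂/Br⁻) = E°(cathode) − E°cell = +1.363 − (+0.298) = +1.065 V.

+1.065 V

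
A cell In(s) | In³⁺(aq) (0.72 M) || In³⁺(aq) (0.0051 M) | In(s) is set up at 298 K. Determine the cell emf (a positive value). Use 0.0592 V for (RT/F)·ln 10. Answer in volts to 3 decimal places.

0.042 V

For a concentration cell E°cell = 0, since both electrodes use the same couple.
The compartment with the higher In³⁺(aq) concentration (0.72 M) acts as the cathode; ions are reduced there and produced at the dilute (0.0051 M) anode.
With n = 3, Ecell = −(0.0592/3)·log([dilute]/[conc]) = −(0.0592/3)·log(0.0051/0.72) = +0.042 V.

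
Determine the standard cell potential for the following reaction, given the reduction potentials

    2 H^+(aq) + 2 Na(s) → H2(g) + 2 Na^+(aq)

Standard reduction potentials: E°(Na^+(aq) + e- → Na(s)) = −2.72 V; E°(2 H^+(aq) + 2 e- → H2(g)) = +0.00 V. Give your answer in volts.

In the reaction as written, H^+(aq) is reduced (cathode) and Na^+(aq) is produced by oxidation at the anode.
E°cell = E°(cathode) − E°(anode) = +0.00 − (−2.72) = +2.72 V.
The positive value indicates the reaction is spontaneous as written.

+2.72 V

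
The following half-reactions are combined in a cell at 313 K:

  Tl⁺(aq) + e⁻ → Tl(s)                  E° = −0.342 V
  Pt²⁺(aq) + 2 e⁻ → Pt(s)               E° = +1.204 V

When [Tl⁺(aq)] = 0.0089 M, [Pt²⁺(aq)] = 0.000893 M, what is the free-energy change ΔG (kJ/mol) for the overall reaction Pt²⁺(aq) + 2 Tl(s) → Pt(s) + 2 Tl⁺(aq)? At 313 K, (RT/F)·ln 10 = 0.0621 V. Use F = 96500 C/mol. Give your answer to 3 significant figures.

−305 kJ/mol

The standard cell potential is +1.204 − (−0.342) = +1.546 V, with n = 2 electrons in the balanced equation.
The reaction quotient is [Tl⁺(aq)]^2 / [Pt²⁺(aq)] = 0.0887; by Nernst, E = +1.546 − (0.0621/2)(−1.052) = +1.5787 V.
ΔG = −nFE = −(2)(96500)(+1.5787) J/mol = −305 kJ/mol.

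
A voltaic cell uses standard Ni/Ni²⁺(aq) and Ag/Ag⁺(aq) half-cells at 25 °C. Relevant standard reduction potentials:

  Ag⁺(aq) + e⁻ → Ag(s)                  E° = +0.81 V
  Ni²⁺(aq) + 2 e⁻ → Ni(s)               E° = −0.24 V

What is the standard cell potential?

+1.05 V

Of the two couples in this cell, the one with the more positive reduction potential is reduced at the cathode: here that is Ag⁺/Ag (+0.81 V); Ni²⁺/Ni (−0.24 V) is the anode.
E°cell = E°(cathode) − E°(anode) = +0.81 − (−0.24) = +1.05 V.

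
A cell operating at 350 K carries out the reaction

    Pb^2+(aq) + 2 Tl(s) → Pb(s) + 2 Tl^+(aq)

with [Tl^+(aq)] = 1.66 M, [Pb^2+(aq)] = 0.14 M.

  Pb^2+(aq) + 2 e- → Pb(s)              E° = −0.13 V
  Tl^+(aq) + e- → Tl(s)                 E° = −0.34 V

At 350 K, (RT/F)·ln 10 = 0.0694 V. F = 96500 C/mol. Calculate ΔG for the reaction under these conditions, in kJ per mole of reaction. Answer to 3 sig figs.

With Pb²⁺/Pb reduced at the cathode, E°cell = −0.13 − (−0.34) = +0.21 V and n = 2.
Q = [Tl^+(aq)]^2 / [Pb^2+(aq)] = 19.7, so log Q = 1.294 and E = +0.21 − (0.0694/2)(1.294) = +0.1651 V.
ΔG = −nFE = −(2)(96500)(+0.1651) J/mol = −31.9 kJ/mol.

−31.9 kJ/mol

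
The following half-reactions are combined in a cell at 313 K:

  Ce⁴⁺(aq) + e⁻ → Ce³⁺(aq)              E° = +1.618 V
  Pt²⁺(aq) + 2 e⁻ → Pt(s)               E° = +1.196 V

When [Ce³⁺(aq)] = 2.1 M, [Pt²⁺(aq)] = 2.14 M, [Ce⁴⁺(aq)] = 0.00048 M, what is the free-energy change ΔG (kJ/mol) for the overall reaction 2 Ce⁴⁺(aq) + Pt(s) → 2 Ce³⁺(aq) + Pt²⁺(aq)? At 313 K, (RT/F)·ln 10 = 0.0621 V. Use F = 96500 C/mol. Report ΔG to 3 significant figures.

With Ce⁴⁺/Ce³⁺ reduced at the cathode, E°cell = +1.618 − (+1.196) = +0.422 V and n = 2.
The reaction quotient is ([Ce³⁺(aq)]^2·[Pt²⁺(aq)]) / [Ce⁴⁺(aq)]^2 = 4.1×10^7; by Nernst, E = +0.422 − (0.0621/2)(7.612) = +0.1856 V.
ΔG = −nFE = −(2)(96500)(+0.1856) J/mol = −35.8 kJ/mol.

−35.8 kJ/mol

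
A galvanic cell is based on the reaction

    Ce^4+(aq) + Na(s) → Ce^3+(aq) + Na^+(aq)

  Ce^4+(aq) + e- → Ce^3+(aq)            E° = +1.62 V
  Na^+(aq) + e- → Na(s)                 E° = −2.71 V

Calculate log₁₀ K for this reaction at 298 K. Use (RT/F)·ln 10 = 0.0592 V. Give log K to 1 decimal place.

The Ce⁴⁺/Ce³⁺ couple is reduced (cathode); E°cell = +1.62 − (−2.71) = +4.33 V with n = 1.
At equilibrium E = 0, so log K = nE°cell / 0.0592 = (1)(+4.33) / 0.0592 = 73.1.

log K = 73.1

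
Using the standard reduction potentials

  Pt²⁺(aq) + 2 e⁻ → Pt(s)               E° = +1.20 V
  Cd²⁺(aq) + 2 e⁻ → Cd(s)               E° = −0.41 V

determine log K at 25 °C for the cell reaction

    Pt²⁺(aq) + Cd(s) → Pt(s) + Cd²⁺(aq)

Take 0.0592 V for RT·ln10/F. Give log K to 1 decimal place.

The Pt²⁺/Pt couple is reduced (cathode); E°cell = +1.20 − (−0.41) = +1.61 V with n = 2.
At equilibrium E = 0, so log K = nE°cell / 0.0592 = (2)(+1.61) / 0.0592 = 54.4.

log K = 54.4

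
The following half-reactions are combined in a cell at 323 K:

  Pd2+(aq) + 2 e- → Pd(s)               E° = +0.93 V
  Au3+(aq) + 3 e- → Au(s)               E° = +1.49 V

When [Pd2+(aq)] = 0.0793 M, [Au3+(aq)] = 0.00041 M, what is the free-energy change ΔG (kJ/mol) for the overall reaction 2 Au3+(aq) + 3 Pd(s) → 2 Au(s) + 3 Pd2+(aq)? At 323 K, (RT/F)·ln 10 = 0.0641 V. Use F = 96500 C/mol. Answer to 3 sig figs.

−303 kJ/mol

E°cell = +1.49 − (+0.93) = +0.56 V; the balanced reaction transfers n = 6 electrons.
The reaction quotient is [Pd2+(aq)]^3 / [Au3+(aq)]^2 = 2.97×10^3; by Nernst, E = +0.56 − (0.0641/6)(3.472) = +0.5229 V.
Then ΔG = −nFE = −6 × 96500 × +0.5229 J/mol = −303 kJ/mol.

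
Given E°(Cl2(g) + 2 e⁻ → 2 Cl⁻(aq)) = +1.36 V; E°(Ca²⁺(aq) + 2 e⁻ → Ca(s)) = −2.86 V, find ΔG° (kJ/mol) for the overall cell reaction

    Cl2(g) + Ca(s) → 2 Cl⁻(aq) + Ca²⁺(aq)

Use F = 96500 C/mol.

−814 kJ/mol

In the reaction as written Cl2(g) is reduced, so the Cl₂/Cl⁻ couple is the cathode and Ca²⁺/Ca is the anode.
E°cell = +1.36 − (−2.86) = +4.22 V; balancing electrons gives n = 2.
ΔG° = −nFE°cell = −(2)(96500)(+4.22) J/mol = −814 kJ/mol.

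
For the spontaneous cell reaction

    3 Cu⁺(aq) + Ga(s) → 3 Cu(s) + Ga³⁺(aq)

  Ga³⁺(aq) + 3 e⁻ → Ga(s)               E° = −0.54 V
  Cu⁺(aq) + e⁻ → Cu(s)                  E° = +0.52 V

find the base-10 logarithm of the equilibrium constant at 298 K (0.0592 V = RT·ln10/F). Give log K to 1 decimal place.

log K = 53.7

The Cu⁺/Cu couple is reduced (cathode); E°cell = +0.52 − (−0.54) = +1.06 V with n = 3.
At equilibrium E = 0, so log K = nE°cell / 0.0592 = (3)(+1.06) / 0.0592 = 53.7.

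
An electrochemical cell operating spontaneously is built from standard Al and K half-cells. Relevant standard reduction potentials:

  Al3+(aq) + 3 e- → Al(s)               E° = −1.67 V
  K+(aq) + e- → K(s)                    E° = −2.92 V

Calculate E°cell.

The Al³⁺/Al couple has the higher E°, so Al ion is reduced (cathode) and K is oxidized (anode).
E°cell = E°(cathode) − E°(anode) = −1.67 − (−2.92) = +1.25 V.

+1.25 V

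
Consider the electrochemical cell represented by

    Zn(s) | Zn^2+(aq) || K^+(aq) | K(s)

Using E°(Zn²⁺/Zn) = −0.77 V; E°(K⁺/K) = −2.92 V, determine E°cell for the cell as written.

−2.15 V

By convention the left-hand electrode in cell notation is the anode (oxidation) and the right-hand electrode is the cathode (reduction).
E°cell = E°(right) − E°(left) = −2.92 − (−0.77) = −2.15 V.
The negative sign shows that, as written, the cell would require an external voltage to drive the reaction.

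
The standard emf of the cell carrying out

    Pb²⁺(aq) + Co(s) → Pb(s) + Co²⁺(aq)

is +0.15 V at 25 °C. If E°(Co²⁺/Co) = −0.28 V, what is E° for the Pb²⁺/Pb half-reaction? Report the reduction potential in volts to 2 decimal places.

In the reaction as written the Pb²⁺/Pb couple is reduced (cathode) and Co²⁺/Co is oxidized (anode), so E°cell = E°(Pb²⁺/Pb) − E°(Co²⁺/Co).
E°(Pb²⁺/Pb) = E°cell + E°(anode) = +0.15 + (−0.28) = −0.13 V.

−0.13 V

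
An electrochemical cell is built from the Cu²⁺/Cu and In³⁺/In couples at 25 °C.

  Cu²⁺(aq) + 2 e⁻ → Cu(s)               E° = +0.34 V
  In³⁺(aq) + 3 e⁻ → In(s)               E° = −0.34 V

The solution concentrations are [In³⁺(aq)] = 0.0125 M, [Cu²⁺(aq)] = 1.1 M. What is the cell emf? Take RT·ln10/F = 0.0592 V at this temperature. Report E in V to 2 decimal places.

Since E°(Cu²⁺/Cu) > E°(In³⁺/In), Cu²⁺/Cu serves as the cathode.
E°cell = E°cat − E°an = +0.34 − (−0.34) = +0.68 V; n = 6.
For the overall reaction 3 Cu²⁺(aq) + 2 In(s) → 3 Cu(s) + 2 In³⁺(aq), Q = [In³⁺(aq)]^2 / [Cu²⁺(aq)]^3 = 0.000117, giving log Q = −3.930.
E = E° − (0.0592/n)·log Q = +0.68 − (0.0592/6)(−3.930) = +0.72 V.

+0.72 V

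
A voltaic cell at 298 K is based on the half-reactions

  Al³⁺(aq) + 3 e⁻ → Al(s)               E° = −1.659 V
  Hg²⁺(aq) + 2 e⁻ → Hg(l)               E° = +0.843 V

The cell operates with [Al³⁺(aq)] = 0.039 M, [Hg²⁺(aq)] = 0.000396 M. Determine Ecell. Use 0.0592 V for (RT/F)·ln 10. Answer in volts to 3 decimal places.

+2.429 V

The Hg²⁺/Hg couple has the more positive E°, so it is the cathode; Al³⁺/Al is the anode.
E°cell = E°cat − E°an = +0.843 − (−1.659) = +2.502 V; n = 6.
For the overall reaction 3 Hg²⁺(aq) + 2 Al(s) → 3 Hg(l) + 2 Al³⁺(aq), Q = [Al³⁺(aq)]^2 / [Hg²⁺(aq)]^3 = 2.45×10^7, giving log Q = 7.389.
E = E° − (0.0592/n)·log Q = +2.502 − (0.0592/6)(7.389) = +2.429 V.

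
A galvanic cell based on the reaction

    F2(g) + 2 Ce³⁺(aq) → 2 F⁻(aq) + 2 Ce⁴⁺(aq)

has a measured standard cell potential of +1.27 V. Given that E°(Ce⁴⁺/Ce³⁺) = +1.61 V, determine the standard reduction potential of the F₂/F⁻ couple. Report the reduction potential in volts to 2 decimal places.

In the reaction as written the F₂/F⁻ couple is reduced (cathode) and Ce⁴⁺/Ce³⁺ is oxidized (anode), so E°cell = E°(F₂/F⁻) − E°(Ce⁴⁺/Ce³⁺).
E°(F₂/F⁻) = E°cell + E°(anode) = +1.27 + (+1.61) = +2.88 V.

+2.88 V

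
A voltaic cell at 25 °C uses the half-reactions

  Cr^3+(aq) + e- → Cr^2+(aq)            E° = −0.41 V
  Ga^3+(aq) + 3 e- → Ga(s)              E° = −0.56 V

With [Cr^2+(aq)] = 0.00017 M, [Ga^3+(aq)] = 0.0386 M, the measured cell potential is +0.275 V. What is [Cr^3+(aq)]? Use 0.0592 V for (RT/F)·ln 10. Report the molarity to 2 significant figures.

The Cr³⁺/Cr²⁺ couple has the larger reduction potential, so it is the cathode: E°cell = −0.41 − (−0.56) = +0.15 V and n = 3.
From the Nernst equation, log Q = n(E° − E)/0.0592 = 3·(+0.15 − (+0.275))/0.0592 = −6.334.
The balanced reaction is 3 Cr^3+(aq) + Ga(s) → 3 Cr^2+(aq) + Ga^3+(aq), so Q = ([Cr^2+(aq)]^3·[Ga^3+(aq)]) / [Cr^3+(aq)]^3.
Substituting the known concentrations and solving, log [Cr^3+(aq)] = −2.129 and [Cr^3+(aq)] = 0.0074 M.

0.0074 M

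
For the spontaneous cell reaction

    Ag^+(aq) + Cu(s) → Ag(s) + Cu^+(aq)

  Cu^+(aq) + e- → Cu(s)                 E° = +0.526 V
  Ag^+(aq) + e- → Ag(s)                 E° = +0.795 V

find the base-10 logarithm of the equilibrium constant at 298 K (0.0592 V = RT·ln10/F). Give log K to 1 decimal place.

The Ag⁺/Ag couple is reduced (cathode); E°cell = +0.795 − (+0.526) = +0.269 V with n = 1.
At equilibrium E = 0, so log K = nE°cell / 0.0592 = (1)(+0.269) / 0.0592 = 4.5.

log K = 4.5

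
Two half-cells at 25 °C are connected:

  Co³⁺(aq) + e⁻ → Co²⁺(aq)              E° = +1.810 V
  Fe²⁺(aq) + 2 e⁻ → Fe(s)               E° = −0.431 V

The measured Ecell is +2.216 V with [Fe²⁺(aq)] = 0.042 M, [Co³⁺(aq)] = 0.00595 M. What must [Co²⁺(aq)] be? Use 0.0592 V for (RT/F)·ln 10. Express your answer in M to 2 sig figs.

The Co³⁺/Co²⁺ couple has the larger reduction potential, so it is the cathode: E°cell = +1.810 − (−0.431) = +2.241 V and n = 2.
Since E = E° − (0.0592/n)·log Q, log Q = n(E° − E)/0.0592 = 0.845.
Balancing electrons gives 2 Co³⁺(aq) + Fe(s) → 2 Co²⁺(aq) + Fe²⁺(aq); thus Q = ([Co²⁺(aq)]^2·[Fe²⁺(aq)]) / [Co³⁺(aq)]^2.
Isolating [Co²⁺(aq)] in Q = 10^{0.845} yields log [Co²⁺(aq)] = −1.115, i.e. 0.077 M.

0.077 M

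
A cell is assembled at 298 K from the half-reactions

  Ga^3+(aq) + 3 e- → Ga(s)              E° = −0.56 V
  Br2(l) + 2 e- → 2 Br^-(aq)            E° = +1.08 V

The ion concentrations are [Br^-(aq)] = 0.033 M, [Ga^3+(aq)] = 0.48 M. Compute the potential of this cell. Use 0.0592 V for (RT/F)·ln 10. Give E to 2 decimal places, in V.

+1.73 V

Since E°(Br₂/Br⁻) > E°(Ga³⁺/Ga), Br₂/Br⁻ serves as the cathode.
E°cell = E°cat − E°an = +1.08 − (−0.56) = +1.64 V; n = 6.
Balancing gives 3 Br2(l) + 2 Ga(s) → 6 Br^-(aq) + 2 Ga^3+(aq); hence Q = [Br^-(aq)]^6·[Ga^3+(aq)]^2 = 2.98×10^−10 (log Q = −9.526).
E = E° − (0.0592/n)·log Q = +1.64 − (0.0592/6)(−9.526) = +1.73 V.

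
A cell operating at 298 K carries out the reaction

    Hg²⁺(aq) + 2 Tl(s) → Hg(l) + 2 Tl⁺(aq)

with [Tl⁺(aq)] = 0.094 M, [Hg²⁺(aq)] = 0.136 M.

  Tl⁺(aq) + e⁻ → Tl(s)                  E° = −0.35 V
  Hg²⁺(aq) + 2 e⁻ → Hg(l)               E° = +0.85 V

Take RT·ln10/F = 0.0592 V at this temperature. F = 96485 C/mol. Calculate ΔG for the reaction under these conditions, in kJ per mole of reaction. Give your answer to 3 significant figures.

−238 kJ/mol

E°cell = +0.85 − (−0.35) = +1.20 V; the balanced reaction transfers n = 2 electrons.
Here Q = [Tl⁺(aq)]^2 / [Hg²⁺(aq)] = 0.065 (log Q = −1.187), giving E = +1.20 − (0.0592/2)·(−1.187) = +1.2351 V.
Then ΔG = −nFE = −2 × 96485 × +1.2351 J/mol = −238 kJ/mol.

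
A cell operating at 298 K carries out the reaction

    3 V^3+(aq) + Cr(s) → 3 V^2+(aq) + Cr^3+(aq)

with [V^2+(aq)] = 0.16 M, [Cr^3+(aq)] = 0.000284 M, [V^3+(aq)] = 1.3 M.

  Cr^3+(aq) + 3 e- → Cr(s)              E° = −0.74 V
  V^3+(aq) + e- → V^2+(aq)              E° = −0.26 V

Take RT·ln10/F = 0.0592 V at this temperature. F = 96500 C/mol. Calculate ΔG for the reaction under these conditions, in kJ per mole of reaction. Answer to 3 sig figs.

−175 kJ/mol

E°cell = −0.26 − (−0.74) = +0.48 V; the balanced reaction transfers n = 3 electrons.
The reaction quotient is ([V^2+(aq)]^3·[Cr^3+(aq)]) / [V^3+(aq)]^3 = 5.29×10^−7; by Nernst, E = +0.48 − (0.0592/3)(−6.276) = +0.6038 V.
ΔG = −nFE = −(3)(96500)(+0.6038) J/mol = −175 kJ/mol.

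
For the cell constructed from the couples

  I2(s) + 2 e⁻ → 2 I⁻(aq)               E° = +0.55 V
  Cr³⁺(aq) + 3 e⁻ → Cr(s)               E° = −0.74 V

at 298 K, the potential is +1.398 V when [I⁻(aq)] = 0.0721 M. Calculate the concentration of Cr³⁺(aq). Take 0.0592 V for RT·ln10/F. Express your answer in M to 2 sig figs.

With I₂/I⁻ at the cathode and Cr³⁺/Cr at the anode, E°cell = +0.55 − (−0.74) = +1.29 V (n = 6).
Rearranging E = E° − (0.0592/n)·log Q gives log Q = 6(+1.29 − (+1.398))/0.0592 = −10.946.
The balanced reaction is 3 I2(s) + 2 Cr(s) → 6 I⁻(aq) + 2 Cr³⁺(aq), so Q = [I⁻(aq)]^6·[Cr³⁺(aq)]^2.
Solving for the unknown gives log [Cr³⁺(aq)] = −2.047, so [Cr³⁺(aq)] ≈ 0.0090 M.

0.0090 M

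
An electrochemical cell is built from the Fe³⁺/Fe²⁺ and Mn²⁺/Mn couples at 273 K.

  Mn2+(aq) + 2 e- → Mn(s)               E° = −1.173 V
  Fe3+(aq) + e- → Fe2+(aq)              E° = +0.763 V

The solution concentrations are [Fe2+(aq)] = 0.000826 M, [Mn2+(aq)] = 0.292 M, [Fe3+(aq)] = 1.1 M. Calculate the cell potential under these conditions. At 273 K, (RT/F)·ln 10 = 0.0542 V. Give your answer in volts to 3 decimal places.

Since E°(Fe³⁺/Fe²⁺) > E°(Mn²⁺/Mn), Fe³⁺/Fe²⁺ serves as the cathode.
E°cell = E°cat − E°an = +0.763 − (−1.173) = +1.936 V; n = 2.
For the overall reaction 2 Fe3+(aq) + Mn(s) → 2 Fe2+(aq) + Mn2+(aq), Q = ([Fe2+(aq)]^2·[Mn2+(aq)]) / [Fe3+(aq)]^2 = 1.65×10^−7, giving log Q = −6.783.
By the Nernst equation, E = +1.936 − (0.0542/2)·(−6.783) = +2.120 V.

+2.120 V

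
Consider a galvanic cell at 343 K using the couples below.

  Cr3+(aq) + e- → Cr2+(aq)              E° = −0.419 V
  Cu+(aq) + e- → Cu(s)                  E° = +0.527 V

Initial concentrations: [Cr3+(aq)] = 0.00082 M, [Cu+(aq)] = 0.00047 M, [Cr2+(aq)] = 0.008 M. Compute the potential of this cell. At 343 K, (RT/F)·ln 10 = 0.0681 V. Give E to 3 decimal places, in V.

+0.787 V

Cu⁺/Cu is reduced (cathode, E° = +0.527 V) and Cr³⁺/Cr²⁺ is oxidized (anode).
E°cell = +0.527 − (−0.419) = +0.946 V, with n = 1 electron transferred.
The balanced reaction is Cu+(aq) + Cr2+(aq) → Cu(s) + Cr3+(aq), so Q = [Cr3+(aq)] / ([Cu+(aq)]·[Cr2+(aq)]) = 218 and log Q = 2.339.
By the Nernst equation, E = +0.946 − (0.0681/1)·(2.339) = +0.787 V.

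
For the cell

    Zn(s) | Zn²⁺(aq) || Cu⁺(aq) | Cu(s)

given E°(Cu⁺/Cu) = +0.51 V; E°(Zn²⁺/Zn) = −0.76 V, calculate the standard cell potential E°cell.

By convention the left-hand electrode in cell notation is the anode (oxidation) and the right-hand electrode is the cathode (reduction).
E°cell = E°(right) − E°(left) = +0.51 − (−0.76) = +1.27 V.

+1.27 V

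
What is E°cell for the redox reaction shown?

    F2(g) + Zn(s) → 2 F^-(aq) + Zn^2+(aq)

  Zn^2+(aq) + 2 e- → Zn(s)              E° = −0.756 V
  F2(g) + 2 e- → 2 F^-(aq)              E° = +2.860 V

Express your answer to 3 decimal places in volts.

F2(g) gains electrons, so the F₂/F⁻ couple is the cathode; the Zn²⁺/Zn couple is the anode.
E°cell = E°(cathode) − E°(anode) = +2.860 − (−0.756) = +3.616 V.
The positive value indicates the reaction is spontaneous as written.

+3.616 V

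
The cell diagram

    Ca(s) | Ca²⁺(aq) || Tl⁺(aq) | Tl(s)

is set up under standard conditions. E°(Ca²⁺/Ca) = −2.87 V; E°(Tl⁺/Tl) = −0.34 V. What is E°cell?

+2.53 V

By convention the left-hand electrode in cell notation is the anode (oxidation) and the right-hand electrode is the cathode (reduction).
E°cell = E°(right) − E°(left) = −0.34 − (−2.87) = +2.53 V.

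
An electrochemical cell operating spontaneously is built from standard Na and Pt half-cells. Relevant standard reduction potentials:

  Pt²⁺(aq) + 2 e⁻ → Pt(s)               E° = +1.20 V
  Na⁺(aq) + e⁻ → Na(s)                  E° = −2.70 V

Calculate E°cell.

The Pt²⁺/Pt couple has the higher E°, so Pt ion is reduced (cathode) and Na is oxidized (anode).
E°cell = E°(cathode) − E°(anode) = +1.20 − (−2.70) = +3.90 V.

+3.90 V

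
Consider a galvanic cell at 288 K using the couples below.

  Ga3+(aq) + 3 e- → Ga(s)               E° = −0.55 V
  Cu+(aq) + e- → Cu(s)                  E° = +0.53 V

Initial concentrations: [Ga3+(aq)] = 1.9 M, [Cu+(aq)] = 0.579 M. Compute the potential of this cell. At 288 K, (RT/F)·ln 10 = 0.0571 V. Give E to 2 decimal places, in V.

+1.06 V

Cu⁺/Cu is reduced (cathode, E° = +0.53 V) and Ga³⁺/Ga is oxidized (anode).
E°cell = +0.53 − (−0.55) = +1.08 V, with n = 3 electrons transferred.
For the overall reaction 3 Cu+(aq) + Ga(s) → 3 Cu(s) + Ga3+(aq), Q = [Ga3+(aq)] / [Cu+(aq)]^3 = 9.79, giving log Q = 0.991.
By the Nernst equation, E = +1.08 − (0.0571/3)·(0.991) = +1.06 V.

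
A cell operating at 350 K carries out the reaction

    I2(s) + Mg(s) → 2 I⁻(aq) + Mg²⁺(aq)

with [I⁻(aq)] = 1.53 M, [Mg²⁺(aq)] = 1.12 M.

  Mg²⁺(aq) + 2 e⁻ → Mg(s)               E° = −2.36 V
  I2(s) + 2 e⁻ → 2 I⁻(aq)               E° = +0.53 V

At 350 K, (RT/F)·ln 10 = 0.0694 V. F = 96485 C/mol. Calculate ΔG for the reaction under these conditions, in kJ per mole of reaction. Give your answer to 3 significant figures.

−555 kJ/mol

E°cell = +0.53 − (−2.36) = +2.89 V; the balanced reaction transfers n = 2 electrons.
The reaction quotient is [I⁻(aq)]^2·[Mg²⁺(aq)] = 2.62; by Nernst, E = +2.89 − (0.0694/2)(0.419) = +2.8755 V.
Finally ΔG = −nFE = −(2)(96485 C/mol)(+2.8755 V) = −555 kJ/mol.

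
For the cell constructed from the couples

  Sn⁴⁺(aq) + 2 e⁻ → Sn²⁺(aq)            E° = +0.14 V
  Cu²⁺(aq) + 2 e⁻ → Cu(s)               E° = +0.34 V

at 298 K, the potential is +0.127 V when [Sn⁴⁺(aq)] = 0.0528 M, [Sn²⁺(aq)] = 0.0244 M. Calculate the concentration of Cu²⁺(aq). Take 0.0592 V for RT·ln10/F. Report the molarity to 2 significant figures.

0.0074 M

With Cu²⁺/Cu at the cathode and Sn⁴⁺/Sn²⁺ at the anode, E°cell = +0.34 − (+0.14) = +0.20 V (n = 2).
Rearranging E = E° − (0.0592/n)·log Q gives log Q = 2(+0.20 − (+0.127))/0.0592 = 2.466.
For Cu²⁺(aq) + Sn²⁺(aq) → Cu(s) + Sn⁴⁺(aq), the reaction quotient is Q = [Sn⁴⁺(aq)] / ([Cu²⁺(aq)]·[Sn²⁺(aq)]).
Isolating [Cu²⁺(aq)] in Q = 10^{2.466} yields log [Cu²⁺(aq)] = −2.131, i.e. 0.0074 M.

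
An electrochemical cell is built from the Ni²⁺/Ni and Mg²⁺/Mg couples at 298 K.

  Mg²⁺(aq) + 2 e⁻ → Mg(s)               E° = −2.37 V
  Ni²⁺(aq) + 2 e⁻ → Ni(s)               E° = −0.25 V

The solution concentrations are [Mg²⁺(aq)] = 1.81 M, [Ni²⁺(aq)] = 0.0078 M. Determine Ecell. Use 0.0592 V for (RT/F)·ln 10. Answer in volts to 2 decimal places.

+2.05 V

The Ni²⁺/Ni couple has the more positive E°, so it is the cathode; Mg²⁺/Mg is the anode.
The standard potential is −0.25 − (−2.37) = +2.12 V and the balanced reaction transfers n = 2 electrons.
Balancing gives Ni²⁺(aq) + Mg(s) → Ni(s) + Mg²⁺(aq); hence Q = [Mg²⁺(aq)] / [Ni²⁺(aq)] = 232 (log Q = 2.366).
E = E° − (0.0592/n)·log Q = +2.12 − (0.0592/2)(2.366) = +2.05 V.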